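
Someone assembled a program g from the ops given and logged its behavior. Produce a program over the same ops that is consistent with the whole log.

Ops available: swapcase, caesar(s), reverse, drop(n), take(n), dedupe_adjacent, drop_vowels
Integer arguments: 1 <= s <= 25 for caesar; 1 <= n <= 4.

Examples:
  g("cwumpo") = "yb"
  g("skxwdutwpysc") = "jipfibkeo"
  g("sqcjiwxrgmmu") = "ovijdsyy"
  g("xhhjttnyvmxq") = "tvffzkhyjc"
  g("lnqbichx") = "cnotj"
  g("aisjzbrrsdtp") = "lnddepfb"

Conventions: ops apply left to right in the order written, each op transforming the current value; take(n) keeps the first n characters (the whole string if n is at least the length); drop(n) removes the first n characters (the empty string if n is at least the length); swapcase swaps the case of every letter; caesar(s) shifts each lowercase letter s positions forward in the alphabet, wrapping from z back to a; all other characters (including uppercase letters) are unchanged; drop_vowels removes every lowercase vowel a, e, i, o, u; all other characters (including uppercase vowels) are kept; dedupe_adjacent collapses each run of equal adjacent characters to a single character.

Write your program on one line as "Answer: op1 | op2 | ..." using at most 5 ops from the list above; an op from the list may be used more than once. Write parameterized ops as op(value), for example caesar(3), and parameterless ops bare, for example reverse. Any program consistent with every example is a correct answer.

drop_vowels | reverse | caesar(12) | reverse | drop(2)

Check, running the answer program on each example:
  "cwumpo" -> "cwmp" -> "pmwc" -> "byio" -> "oiyb" -> "yb"
  "skxwdutwpysc" -> "skxwdtwpysc" -> "csypwtdwxks" -> "oekbifpijwe" -> "ewjipfibkeo" -> "jipfibkeo"
  "sqcjiwxrgmmu" -> "sqcjwxrgmm" -> "mmgrxwjcqs" -> "yysdjivoce" -> "ecovijdsyy" -> "ovijdsyy"
  "xhhjttnyvmxq" -> "xhhjttnyvmxq" -> "qxmvynttjhhx" -> "cjyhkzffvttj" -> "jttvffzkhyjc" -> "tvffzkhyjc"
  "lnqbichx" -> "lnqbchx" -> "xhcbqnl" -> "jtonczx" -> "xzcnotj" -> "cnotj"
  "aisjzbrrsdtp" -> "sjzbrrsdtp" -> "ptdsrrbzjs" -> "bfpeddnlve" -> "evlnddepfb" -> "lnddepfb"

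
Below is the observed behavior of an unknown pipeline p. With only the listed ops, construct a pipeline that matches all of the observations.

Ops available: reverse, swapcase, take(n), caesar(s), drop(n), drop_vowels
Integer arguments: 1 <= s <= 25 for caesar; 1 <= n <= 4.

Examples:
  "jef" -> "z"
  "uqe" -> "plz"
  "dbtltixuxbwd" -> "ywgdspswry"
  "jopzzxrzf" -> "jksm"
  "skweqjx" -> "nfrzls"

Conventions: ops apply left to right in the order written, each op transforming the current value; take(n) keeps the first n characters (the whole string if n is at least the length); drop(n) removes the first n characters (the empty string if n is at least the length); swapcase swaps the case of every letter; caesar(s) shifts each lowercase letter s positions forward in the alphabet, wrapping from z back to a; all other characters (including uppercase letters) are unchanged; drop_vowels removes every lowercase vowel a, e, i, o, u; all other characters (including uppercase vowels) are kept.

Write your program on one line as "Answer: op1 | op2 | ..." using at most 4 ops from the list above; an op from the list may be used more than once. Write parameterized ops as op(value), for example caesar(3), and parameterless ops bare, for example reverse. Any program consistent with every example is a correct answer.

caesar(25) | caesar(22) | drop_vowels

Check, running the answer program on each example:
  "jef" -> "ide" -> "eza" -> "z"
  "uqe" -> "tpd" -> "plz" -> "plz"
  "dbtltixuxbwd" -> "caskshwtwavc" -> "ywogodspswry" -> "ywgdspswry"
  "jopzzxrzf" -> "inoyywqye" -> "ejkuusmua" -> "jksm"
  "skweqjx" -> "rjvdpiw" -> "nfrzles" -> "nfrzls"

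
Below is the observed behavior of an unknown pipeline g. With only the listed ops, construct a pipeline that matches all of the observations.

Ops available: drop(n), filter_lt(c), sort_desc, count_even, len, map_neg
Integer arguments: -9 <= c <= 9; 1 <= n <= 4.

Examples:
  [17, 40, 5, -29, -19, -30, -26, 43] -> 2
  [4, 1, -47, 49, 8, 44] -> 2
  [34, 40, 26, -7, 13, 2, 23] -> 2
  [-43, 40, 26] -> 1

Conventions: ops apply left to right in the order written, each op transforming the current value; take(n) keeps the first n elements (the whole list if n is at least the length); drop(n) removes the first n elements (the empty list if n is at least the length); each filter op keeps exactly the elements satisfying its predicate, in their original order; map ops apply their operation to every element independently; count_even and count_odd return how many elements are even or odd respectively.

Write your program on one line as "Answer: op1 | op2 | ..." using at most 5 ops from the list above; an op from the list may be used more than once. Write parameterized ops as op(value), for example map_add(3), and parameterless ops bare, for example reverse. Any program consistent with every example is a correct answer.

map_neg | drop(2) | sort_desc | count_even

Check, running the answer program on each example:
  [17, 40, 5, -29, -19, -30, -26, 43] -> [-17, -40, -5, 29, 19, 30, 26, -43] -> [-5, 29, 19, 30, 26, -43] -> [30, 29, 26, 19, -5, -43] -> 2
  [4, 1, -47, 49, 8, 44] -> [-4, -1, 47, -49, -8, -44] -> [47, -49, -8, -44] -> [47, -8, -44, -49] -> 2
  [34, 40, 26, -7, 13, 2, 23] -> [-34, -40, -26, 7, -13, -2, -23] -> [-26, 7, -13, -2, -23] -> [7, -2, -13, -23, -26] -> 2
  [-43, 40, 26] -> [43, -40, -26] -> [-26] -> [-26] -> 1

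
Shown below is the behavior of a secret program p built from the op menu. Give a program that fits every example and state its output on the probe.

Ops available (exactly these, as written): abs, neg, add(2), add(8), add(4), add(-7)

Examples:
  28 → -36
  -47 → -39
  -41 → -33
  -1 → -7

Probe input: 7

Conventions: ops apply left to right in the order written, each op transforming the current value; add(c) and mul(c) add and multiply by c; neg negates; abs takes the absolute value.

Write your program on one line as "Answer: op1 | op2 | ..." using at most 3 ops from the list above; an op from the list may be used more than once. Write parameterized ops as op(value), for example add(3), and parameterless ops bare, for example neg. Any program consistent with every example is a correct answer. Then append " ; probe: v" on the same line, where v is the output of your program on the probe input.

add(8) | abs | neg ; probe: -15

Check, running the answer program on each example:
  28 -> 36 -> 36 -> -36
  -47 -> -39 -> 39 -> -39
  -41 -> -33 -> 33 -> -33
  -1 -> 7 -> 7 -> -7
  probe: 7 -> 15 -> 15 -> -15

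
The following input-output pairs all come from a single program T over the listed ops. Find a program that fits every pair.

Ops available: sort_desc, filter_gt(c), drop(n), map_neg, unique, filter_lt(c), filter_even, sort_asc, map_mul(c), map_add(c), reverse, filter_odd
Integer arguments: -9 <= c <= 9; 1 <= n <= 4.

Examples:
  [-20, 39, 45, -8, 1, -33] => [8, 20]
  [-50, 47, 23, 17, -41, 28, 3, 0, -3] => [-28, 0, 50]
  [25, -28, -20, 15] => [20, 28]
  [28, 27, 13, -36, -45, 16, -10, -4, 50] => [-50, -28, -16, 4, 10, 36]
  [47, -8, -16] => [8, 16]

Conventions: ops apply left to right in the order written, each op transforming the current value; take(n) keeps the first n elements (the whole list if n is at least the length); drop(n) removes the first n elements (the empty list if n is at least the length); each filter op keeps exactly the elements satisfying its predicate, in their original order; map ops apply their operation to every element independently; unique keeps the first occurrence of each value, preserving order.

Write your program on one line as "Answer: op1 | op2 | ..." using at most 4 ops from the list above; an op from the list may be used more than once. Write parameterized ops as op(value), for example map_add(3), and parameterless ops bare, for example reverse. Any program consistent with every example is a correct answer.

map_neg | filter_even | sort_asc

Check, running the answer program on each example:
  [-20, 39, 45, -8, 1, -33] -> [20, -39, -45, 8, -1, 33] -> [20, 8] -> [8, 20]
  [-50, 47, 23, 17, -41, 28, 3, 0, -3] -> [50, -47, -23, -17, 41, -28, -3, 0, 3] -> [50, -28, 0] -> [-28, 0, 50]
  [25, -28, -20, 15] -> [-25, 28, 20, -15] -> [28, 20] -> [20, 28]
  [28, 27, 13, -36, -45, 16, -10, -4, 50] -> [-28, -27, -13, 36, 45, -16, 10, 4, -50] -> [-28, 36, -16, 10, 4, -50] -> [-50, -28, -16, 4, 10, 36]
  [47, -8, -16] -> [-47, 8, 16] -> [8, 16] -> [8, 16]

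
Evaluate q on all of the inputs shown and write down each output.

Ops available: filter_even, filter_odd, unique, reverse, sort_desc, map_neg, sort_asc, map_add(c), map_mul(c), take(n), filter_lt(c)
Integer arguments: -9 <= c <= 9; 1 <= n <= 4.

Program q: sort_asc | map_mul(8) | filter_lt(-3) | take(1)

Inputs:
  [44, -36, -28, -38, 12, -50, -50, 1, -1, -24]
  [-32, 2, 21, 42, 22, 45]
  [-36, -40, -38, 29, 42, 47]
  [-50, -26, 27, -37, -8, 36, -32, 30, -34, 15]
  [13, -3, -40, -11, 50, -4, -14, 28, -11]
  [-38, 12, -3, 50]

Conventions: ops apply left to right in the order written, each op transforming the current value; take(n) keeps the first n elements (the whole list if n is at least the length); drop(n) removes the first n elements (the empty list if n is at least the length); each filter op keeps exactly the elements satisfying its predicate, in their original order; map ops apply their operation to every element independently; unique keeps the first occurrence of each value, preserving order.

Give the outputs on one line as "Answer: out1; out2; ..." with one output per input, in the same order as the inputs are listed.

[-400]; [-256]; [-320]; [-400]; [-320]; [-304]

Execution, op by op:
  [44, -36, -28, -38, 12, -50, -50, 1, -1, -24] -> [-50, -50, -38, -36, -28, -24, -1, 1, 12, 44] -> [-400, -400, -304, -288, -224, -192, -8, 8, 96, 352] -> [-400, -400, -304, -288, -224, -192, -8] -> [-400]
  [-32, 2, 21, 42, 22, 45] -> [-32, 2, 21, 22, 42, 45] -> [-256, 16, 168, 176, 336, 360] -> [-256] -> [-256]
  [-36, -40, -38, 29, 42, 47] -> [-40, -38, -36, 29, 42, 47] -> [-320, -304, -288, 232, 336, 376] -> [-320, -304, -288] -> [-320]
  [-50, -26, 27, -37, -8, 36, -32, 30, -34, 15] -> [-50, -37, -34, -32, -26, -8, 15, 27, 30, 36] -> [-400, -296, -272, -256, -208, -64, 120, 216, 240, 288] -> [-400, -296, -272, -256, -208, -64] -> [-400]
  [13, -3, -40, -11, 50, -4, -14, 28, -11] -> [-40, -14, -11, -11, -4, -3, 13, 28, 50] -> [-320, -112, -88, -88, -32, -24, 104, 224, 400] -> [-320, -112, -88, -88, -32, -24] -> [-320]
  [-38, 12, -3, 50] -> [-38, -3, 12, 50] -> [-304, -24, 96, 400] -> [-304, -24] -> [-304]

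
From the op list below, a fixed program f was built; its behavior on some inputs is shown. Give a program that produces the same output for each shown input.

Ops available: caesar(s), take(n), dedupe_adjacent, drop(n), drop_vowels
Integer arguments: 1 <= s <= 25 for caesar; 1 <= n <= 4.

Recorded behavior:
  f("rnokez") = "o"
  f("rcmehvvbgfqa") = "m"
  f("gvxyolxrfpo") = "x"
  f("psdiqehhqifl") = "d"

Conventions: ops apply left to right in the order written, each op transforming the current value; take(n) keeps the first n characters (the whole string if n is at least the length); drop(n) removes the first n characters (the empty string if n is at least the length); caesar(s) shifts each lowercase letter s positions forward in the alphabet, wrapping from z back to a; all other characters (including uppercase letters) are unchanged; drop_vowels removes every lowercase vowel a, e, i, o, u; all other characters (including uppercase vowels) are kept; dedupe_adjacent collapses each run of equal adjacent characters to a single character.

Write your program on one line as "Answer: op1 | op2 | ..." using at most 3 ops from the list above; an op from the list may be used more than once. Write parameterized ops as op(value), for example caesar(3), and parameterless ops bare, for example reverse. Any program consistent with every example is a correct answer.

drop(2) | take(3) | take(1)

Check, running the answer program on each example:
  "rnokez" -> "okez" -> "oke" -> "o"
  "rcmehvvbgfqa" -> "mehvvbgfqa" -> "meh" -> "m"
  "gvxyolxrfpo" -> "xyolxrfpo" -> "xyo" -> "x"
  "psdiqehhqifl" -> "diqehhqifl" -> "diq" -> "d"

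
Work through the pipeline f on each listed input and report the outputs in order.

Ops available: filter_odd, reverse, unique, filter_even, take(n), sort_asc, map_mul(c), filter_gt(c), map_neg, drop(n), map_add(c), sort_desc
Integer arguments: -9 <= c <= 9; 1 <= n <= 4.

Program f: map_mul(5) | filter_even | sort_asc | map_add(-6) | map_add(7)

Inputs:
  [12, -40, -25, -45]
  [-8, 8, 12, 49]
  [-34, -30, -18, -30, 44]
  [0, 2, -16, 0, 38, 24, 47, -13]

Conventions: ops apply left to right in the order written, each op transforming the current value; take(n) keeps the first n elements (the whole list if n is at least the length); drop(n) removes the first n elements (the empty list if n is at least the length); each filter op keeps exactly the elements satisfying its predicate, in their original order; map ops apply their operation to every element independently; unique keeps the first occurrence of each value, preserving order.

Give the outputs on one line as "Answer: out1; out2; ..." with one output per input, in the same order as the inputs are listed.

[-199, 61]; [-39, 41, 61]; [-169, -149, -149, -89, 221]; [-79, 1, 1, 11, 121, 191]

Execution, op by op:
  [12, -40, -25, -45] -> [60, -200, -125, -225] -> [60, -200] -> [-200, 60] -> [-206, 54] -> [-199, 61]
  [-8, 8, 12, 49] -> [-40, 40, 60, 245] -> [-40, 40, 60] -> [-40, 40, 60] -> [-46, 34, 54] -> [-39, 41, 61]
  [-34, -30, -18, -30, 44] -> [-170, -150, -90, -150, 220] -> [-170, -150, -90, -150, 220] -> [-170, -150, -150, -90, 220] -> [-176, -156, -156, -96, 214] -> [-169, -149, -149, -89, 221]
  [0, 2, -16, 0, 38, 24, 47, -13] -> [0, 10, -80, 0, 190, 120, 235, -65] -> [0, 10, -80, 0, 190, 120] -> [-80, 0, 0, 10, 120, 190] -> [-86, -6, -6, 4, 114, 184] -> [-79, 1, 1, 11, 121, 191]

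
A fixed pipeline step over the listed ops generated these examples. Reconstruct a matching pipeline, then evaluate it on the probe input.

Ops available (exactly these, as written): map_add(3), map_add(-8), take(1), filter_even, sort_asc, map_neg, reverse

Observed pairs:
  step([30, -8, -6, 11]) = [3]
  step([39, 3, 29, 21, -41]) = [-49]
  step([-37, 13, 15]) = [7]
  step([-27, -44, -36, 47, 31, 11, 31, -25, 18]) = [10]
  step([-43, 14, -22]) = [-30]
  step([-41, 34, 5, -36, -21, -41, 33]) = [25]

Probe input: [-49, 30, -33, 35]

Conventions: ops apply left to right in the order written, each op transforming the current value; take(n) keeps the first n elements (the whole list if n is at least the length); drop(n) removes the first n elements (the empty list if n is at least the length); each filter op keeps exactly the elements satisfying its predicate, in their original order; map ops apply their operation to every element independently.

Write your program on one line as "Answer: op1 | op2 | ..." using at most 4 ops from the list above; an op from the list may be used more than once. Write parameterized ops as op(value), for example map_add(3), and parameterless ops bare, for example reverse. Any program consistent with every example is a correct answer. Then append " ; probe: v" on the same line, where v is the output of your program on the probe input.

reverse | take(1) | map_add(-8) ; probe: [27]

Check, running the answer program on each example:
  [30, -8, -6, 11] -> [11, -6, -8, 30] -> [11] -> [3]
  [39, 3, 29, 21, -41] -> [-41, 21, 29, 3, 39] -> [-41] -> [-49]
  [-37, 13, 15] -> [15, 13, -37] -> [15] -> [7]
  [-27, -44, -36, 47, 31, 11, 31, -25, 18] -> [18, -25, 31, 11, 31, 47, -36, -44, -27] -> [18] -> [10]
  [-43, 14, -22] -> [-22, 14, -43] -> [-22] -> [-30]
  [-41, 34, 5, -36, -21, -41, 33] -> [33, -41, -21, -36, 5, 34, -41] -> [33] -> [25]
  probe: [-49, 30, -33, 35] -> [35, -33, 30, -49] -> [35] -> [27]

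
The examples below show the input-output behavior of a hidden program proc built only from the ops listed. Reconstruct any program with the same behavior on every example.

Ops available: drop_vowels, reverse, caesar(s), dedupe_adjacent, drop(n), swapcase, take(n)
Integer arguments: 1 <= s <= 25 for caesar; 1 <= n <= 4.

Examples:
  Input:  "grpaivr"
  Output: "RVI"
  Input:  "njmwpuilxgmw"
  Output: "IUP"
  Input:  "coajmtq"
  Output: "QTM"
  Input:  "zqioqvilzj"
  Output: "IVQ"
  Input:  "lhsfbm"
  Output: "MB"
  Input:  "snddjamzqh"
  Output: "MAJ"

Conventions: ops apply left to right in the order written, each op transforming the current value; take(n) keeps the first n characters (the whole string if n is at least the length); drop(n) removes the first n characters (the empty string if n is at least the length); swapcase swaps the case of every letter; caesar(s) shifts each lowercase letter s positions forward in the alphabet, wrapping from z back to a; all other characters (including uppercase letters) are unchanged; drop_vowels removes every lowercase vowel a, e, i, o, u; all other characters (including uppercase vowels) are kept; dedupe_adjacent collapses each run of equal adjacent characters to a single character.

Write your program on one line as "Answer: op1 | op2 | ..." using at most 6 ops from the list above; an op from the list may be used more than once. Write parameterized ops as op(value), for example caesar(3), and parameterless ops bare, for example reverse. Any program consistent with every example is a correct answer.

drop(4) | reverse | swapcase | reverse | take(3) | reverse

Check, running the answer program on each example:
  "grpaivr" -> "ivr" -> "rvi" -> "RVI" -> "IVR" -> "IVR" -> "RVI"
  "njmwpuilxgmw" -> "puilxgmw" -> "wmgxliup" -> "WMGXLIUP" -> "PUILXGMW" -> "PUI" -> "IUP"
  "coajmtq" -> "mtq" -> "qtm" -> "QTM" -> "MTQ" -> "MTQ" -> "QTM"
  "zqioqvilzj" -> "qvilzj" -> "jzlivq" -> "JZLIVQ" -> "QVILZJ" -> "QVI" -> "IVQ"
  "lhsfbm" -> "bm" -> "mb" -> "MB" -> "BM" -> "BM" -> "MB"
  "snddjamzqh" -> "jamzqh" -> "hqzmaj" -> "HQZMAJ" -> "JAMZQH" -> "JAM" -> "MAJ"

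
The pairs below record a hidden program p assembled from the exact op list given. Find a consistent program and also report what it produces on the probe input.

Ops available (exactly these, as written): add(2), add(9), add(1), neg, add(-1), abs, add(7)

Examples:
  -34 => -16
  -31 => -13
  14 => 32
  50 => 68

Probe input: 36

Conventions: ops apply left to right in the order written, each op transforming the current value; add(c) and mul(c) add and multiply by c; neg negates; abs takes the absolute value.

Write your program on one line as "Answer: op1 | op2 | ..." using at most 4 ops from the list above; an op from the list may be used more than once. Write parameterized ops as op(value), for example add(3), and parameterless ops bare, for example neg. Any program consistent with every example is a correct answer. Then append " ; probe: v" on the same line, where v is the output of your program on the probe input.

add(2) | add(9) | add(7) ; probe: 54

Check, running the answer program on each example:
  -34 -> -32 -> -23 -> -16
  -31 -> -29 -> -20 -> -13
  14 -> 16 -> 25 -> 32
  50 -> 52 -> 61 -> 68
  probe: 36 -> 38 -> 47 -> 54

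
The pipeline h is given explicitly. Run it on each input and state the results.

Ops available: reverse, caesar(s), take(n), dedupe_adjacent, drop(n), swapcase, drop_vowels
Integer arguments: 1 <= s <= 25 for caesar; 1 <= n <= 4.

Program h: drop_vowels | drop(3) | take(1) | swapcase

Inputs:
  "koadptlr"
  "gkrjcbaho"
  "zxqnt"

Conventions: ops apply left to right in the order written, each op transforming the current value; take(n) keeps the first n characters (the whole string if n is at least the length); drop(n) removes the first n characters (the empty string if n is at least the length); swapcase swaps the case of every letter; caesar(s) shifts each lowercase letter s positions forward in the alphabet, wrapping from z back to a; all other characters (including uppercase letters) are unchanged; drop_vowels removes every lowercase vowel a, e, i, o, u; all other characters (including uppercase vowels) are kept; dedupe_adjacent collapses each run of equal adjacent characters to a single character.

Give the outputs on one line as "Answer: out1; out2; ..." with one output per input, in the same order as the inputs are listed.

Execution, op by op:
  "koadptlr" -> "kdptlr" -> "tlr" -> "t" -> "T"
  "gkrjcbaho" -> "gkrjcbh" -> "jcbh" -> "j" -> "J"
  "zxqnt" -> "zxqnt" -> "nt" -> "n" -> "N"

"T"; "J"; "N"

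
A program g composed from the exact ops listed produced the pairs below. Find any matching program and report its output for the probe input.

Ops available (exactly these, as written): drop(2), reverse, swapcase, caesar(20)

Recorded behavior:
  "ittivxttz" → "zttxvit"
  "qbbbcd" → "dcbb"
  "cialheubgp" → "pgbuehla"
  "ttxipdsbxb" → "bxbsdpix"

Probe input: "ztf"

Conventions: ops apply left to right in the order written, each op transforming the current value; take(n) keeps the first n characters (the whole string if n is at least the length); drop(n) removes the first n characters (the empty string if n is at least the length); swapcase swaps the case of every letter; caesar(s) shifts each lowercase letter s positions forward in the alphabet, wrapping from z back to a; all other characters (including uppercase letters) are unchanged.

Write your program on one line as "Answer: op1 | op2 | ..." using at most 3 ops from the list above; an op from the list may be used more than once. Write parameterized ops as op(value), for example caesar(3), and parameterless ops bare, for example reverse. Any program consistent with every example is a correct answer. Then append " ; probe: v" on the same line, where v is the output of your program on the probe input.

drop(2) | reverse ; probe: "f"

Check, running the answer program on each example:
  "ittivxttz" -> "tivxttz" -> "zttxvit"
  "qbbbcd" -> "bbcd" -> "dcbb"
  "cialheubgp" -> "alheubgp" -> "pgbuehla"
  "ttxipdsbxb" -> "xipdsbxb" -> "bxbsdpix"
  probe: "ztf" -> "f" -> "f"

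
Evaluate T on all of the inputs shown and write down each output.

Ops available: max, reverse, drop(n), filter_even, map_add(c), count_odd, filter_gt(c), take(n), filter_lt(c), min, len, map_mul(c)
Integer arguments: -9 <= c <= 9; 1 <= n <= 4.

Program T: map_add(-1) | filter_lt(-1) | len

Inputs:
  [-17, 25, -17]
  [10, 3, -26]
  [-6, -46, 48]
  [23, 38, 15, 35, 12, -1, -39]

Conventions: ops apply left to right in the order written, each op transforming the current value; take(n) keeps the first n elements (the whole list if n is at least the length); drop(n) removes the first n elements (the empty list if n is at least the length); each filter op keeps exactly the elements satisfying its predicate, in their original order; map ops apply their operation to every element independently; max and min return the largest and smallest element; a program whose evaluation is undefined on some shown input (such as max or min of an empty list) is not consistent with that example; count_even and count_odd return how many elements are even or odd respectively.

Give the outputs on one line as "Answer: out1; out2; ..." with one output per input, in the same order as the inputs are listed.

2; 1; 2; 2

Execution, op by op:
  [-17, 25, -17] -> [-18, 24, -18] -> [-18, -18] -> 2
  [10, 3, -26] -> [9, 2, -27] -> [-27] -> 1
  [-6, -46, 48] -> [-7, -47, 47] -> [-7, -47] -> 2
  [23, 38, 15, 35, 12, -1, -39] -> [22, 37, 14, 34, 11, -2, -40] -> [-2, -40] -> 2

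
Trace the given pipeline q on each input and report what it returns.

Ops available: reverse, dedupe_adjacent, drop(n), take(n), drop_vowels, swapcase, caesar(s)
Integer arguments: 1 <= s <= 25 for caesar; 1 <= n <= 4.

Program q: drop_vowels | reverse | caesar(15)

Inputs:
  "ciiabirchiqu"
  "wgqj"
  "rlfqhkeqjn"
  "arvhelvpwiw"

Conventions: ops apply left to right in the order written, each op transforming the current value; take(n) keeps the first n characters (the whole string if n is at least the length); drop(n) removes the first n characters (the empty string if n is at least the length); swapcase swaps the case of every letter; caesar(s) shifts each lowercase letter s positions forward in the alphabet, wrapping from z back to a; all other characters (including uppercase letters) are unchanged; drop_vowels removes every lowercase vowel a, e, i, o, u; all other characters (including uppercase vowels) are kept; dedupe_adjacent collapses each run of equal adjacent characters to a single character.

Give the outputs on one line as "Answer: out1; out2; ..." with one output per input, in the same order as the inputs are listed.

Execution, op by op:
  "ciiabirchiqu" -> "cbrchq" -> "qhcrbc" -> "fwrgqr"
  "wgqj" -> "wgqj" -> "jqgw" -> "yfvl"
  "rlfqhkeqjn" -> "rlfqhkqjn" -> "njqkhqflr" -> "cyfzwfuag"
  "arvhelvpwiw" -> "rvhlvpww" -> "wwpvlhvr" -> "llekawkg"

"fwrgqr"; "yfvl"; "cyfzwfuag"; "llekawkg"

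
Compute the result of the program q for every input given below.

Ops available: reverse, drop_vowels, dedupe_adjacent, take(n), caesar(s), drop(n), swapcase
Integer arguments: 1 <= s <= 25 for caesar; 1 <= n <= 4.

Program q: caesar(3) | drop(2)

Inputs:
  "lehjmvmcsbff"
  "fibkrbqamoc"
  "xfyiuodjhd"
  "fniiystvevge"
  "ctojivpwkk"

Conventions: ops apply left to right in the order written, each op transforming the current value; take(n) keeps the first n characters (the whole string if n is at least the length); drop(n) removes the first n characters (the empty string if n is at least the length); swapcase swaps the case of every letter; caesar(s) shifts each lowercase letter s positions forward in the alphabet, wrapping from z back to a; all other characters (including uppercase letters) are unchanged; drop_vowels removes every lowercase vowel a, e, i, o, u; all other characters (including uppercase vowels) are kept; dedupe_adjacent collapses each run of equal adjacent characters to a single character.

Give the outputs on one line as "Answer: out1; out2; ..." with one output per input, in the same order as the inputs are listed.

"kmpypfveii"; "enuetdprf"; "blxrgmkg"; "llbvwyhyjh"; "rmlysznn"

Execution, op by op:
  "lehjmvmcsbff" -> "ohkmpypfveii" -> "kmpypfveii"
  "fibkrbqamoc" -> "ilenuetdprf" -> "enuetdprf"
  "xfyiuodjhd" -> "aiblxrgmkg" -> "blxrgmkg"
  "fniiystvevge" -> "iqllbvwyhyjh" -> "llbvwyhyjh"
  "ctojivpwkk" -> "fwrmlysznn" -> "rmlysznn"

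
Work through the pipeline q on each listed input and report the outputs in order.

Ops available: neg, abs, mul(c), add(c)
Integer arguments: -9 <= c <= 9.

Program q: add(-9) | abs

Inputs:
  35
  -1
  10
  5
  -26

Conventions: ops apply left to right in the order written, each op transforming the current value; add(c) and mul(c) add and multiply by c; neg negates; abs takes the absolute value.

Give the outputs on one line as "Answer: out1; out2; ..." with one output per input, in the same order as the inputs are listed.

Execution, op by op:
  35 -> 26 -> 26
  -1 -> -10 -> 10
  10 -> 1 -> 1
  5 -> -4 -> 4
  -26 -> -35 -> 35

26; 10; 1; 4; 35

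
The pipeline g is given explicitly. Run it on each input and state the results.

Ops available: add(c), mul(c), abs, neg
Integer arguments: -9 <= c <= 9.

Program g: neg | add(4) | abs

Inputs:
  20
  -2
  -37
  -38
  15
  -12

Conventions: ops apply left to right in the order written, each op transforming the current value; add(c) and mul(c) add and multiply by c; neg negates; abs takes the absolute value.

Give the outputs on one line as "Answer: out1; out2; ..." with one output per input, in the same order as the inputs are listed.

Execution, op by op:
  20 -> -20 -> -16 -> 16
  -2 -> 2 -> 6 -> 6
  -37 -> 37 -> 41 -> 41
  -38 -> 38 -> 42 -> 42
  15 -> -15 -> -11 -> 11
  -12 -> 12 -> 16 -> 16

16; 6; 41; 42; 11; 16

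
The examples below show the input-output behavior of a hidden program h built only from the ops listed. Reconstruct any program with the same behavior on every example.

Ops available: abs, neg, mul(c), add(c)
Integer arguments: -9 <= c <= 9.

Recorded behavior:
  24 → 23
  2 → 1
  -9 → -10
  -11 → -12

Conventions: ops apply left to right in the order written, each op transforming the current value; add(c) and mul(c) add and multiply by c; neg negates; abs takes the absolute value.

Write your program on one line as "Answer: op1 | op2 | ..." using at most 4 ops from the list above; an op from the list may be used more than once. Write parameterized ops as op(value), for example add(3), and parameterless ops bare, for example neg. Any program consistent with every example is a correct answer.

neg | add(-5) | add(6) | neg

Check, running the answer program on each example:
  24 -> -24 -> -29 -> -23 -> 23
  2 -> -2 -> -7 -> -1 -> 1
  -9 -> 9 -> 4 -> 10 -> -10
  -11 -> 11 -> 6 -> 12 -> -12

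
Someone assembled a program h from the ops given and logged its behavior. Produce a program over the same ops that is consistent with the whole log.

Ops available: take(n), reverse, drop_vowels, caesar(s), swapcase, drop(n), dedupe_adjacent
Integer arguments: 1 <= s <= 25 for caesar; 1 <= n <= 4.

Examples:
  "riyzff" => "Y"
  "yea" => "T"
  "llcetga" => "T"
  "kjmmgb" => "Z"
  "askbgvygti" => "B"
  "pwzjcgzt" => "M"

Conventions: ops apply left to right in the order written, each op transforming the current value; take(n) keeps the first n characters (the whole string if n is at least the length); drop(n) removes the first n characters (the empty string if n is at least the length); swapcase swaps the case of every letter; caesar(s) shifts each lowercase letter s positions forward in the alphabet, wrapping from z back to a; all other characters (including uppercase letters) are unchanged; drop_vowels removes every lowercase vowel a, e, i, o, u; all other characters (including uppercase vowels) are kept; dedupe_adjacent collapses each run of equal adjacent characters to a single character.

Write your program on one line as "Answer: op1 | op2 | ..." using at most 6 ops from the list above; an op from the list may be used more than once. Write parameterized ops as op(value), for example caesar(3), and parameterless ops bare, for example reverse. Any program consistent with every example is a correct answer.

caesar(19) | drop_vowels | reverse | take(1) | swapcase

Check, running the answer program on each example:
  "riyzff" -> "kbrsyy" -> "kbrsyy" -> "yysrbk" -> "y" -> "Y"
  "yea" -> "rxt" -> "rxt" -> "txr" -> "t" -> "T"
  "llcetga" -> "eevxmzt" -> "vxmzt" -> "tzmxv" -> "t" -> "T"
  "kjmmgb" -> "dcffzu" -> "dcffz" -> "zffcd" -> "z" -> "Z"
  "askbgvygti" -> "tlduzorzmb" -> "tldzrzmb" -> "bmzrzdlt" -> "b" -> "B"
  "pwzjcgzt" -> "ipscvzsm" -> "pscvzsm" -> "mszvcsp" -> "m" -> "M"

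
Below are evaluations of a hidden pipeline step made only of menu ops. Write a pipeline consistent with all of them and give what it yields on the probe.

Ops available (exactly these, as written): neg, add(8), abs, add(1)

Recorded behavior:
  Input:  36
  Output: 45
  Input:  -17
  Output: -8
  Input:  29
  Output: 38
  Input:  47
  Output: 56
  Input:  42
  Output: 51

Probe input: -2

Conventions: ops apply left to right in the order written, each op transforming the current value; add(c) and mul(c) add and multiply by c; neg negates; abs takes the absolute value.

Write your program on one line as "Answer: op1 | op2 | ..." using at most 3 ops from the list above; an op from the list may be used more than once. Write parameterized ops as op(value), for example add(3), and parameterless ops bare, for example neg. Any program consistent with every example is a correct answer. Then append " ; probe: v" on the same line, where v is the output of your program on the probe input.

add(8) | add(1) ; probe: 7

Check, running the answer program on each example:
  36 -> 44 -> 45
  -17 -> -9 -> -8
  29 -> 37 -> 38
  47 -> 55 -> 56
  42 -> 50 -> 51
  probe: -2 -> 6 -> 7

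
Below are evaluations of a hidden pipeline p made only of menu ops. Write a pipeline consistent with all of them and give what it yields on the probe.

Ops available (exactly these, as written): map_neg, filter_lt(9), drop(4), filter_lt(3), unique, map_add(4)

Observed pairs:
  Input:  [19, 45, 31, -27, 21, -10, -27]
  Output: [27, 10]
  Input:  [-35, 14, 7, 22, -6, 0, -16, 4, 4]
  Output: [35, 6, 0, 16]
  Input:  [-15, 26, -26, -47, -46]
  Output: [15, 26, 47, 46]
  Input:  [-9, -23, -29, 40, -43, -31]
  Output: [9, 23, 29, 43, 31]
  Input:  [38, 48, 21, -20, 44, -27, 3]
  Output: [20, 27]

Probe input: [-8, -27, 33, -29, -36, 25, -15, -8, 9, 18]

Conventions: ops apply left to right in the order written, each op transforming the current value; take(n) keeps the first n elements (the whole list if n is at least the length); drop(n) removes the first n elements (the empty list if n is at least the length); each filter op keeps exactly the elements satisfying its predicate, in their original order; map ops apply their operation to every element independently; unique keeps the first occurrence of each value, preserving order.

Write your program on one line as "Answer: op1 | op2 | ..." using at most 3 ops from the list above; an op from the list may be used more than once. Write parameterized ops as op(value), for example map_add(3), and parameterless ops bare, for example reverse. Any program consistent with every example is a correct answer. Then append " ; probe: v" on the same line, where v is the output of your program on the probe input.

filter_lt(3) | unique | map_neg ; probe: [8, 27, 29, 36, 15]

Check, running the answer program on each example:
  [19, 45, 31, -27, 21, -10, -27] -> [-27, -10, -27] -> [-27, -10] -> [27, 10]
  [-35, 14, 7, 22, -6, 0, -16, 4, 4] -> [-35, -6, 0, -16] -> [-35, -6, 0, -16] -> [35, 6, 0, 16]
  [-15, 26, -26, -47, -46] -> [-15, -26, -47, -46] -> [-15, -26, -47, -46] -> [15, 26, 47, 46]
  [-9, -23, -29, 40, -43, -31] -> [-9, -23, -29, -43, -31] -> [-9, -23, -29, -43, -31] -> [9, 23, 29, 43, 31]
  [38, 48, 21, -20, 44, -27, 3] -> [-20, -27] -> [-20, -27] -> [20, 27]
  probe: [-8, -27, 33, -29, -36, 25, -15, -8, 9, 18] -> [-8, -27, -29, -36, -15, -8] -> [-8, -27, -29, -36, -15] -> [8, 27, 29, 36, 15]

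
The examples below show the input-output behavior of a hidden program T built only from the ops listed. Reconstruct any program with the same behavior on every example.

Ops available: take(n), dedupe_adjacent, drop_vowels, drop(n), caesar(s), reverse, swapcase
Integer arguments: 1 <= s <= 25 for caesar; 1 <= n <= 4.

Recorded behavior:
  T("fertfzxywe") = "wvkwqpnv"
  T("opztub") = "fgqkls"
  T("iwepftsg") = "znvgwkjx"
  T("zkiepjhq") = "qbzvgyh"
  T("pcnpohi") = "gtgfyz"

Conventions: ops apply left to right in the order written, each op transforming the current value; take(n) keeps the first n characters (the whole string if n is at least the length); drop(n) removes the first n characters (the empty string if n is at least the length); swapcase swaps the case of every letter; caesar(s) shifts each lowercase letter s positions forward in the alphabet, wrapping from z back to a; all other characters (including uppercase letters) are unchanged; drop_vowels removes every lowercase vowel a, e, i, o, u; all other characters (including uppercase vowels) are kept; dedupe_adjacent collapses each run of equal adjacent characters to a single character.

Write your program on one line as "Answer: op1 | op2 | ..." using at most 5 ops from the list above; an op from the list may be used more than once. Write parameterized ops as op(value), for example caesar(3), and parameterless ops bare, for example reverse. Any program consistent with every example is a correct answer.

caesar(17) | reverse | drop_vowels | reverse

Check, running the answer program on each example:
  "fertfzxywe" -> "wvikwqopnv" -> "vnpoqwkivw" -> "vnpqwkvw" -> "wvkwqpnv"
  "opztub" -> "fgqkls" -> "slkqgf" -> "slkqgf" -> "fgqkls"
  "iwepftsg" -> "znvgwkjx" -> "xjkwgvnz" -> "xjkwgvnz" -> "znvgwkjx"
  "zkiepjhq" -> "qbzvgayh" -> "hyagvzbq" -> "hygvzbq" -> "qbzvgyh"
  "pcnpohi" -> "gtegfyz" -> "zyfgetg" -> "zyfgtg" -> "gtgfyz"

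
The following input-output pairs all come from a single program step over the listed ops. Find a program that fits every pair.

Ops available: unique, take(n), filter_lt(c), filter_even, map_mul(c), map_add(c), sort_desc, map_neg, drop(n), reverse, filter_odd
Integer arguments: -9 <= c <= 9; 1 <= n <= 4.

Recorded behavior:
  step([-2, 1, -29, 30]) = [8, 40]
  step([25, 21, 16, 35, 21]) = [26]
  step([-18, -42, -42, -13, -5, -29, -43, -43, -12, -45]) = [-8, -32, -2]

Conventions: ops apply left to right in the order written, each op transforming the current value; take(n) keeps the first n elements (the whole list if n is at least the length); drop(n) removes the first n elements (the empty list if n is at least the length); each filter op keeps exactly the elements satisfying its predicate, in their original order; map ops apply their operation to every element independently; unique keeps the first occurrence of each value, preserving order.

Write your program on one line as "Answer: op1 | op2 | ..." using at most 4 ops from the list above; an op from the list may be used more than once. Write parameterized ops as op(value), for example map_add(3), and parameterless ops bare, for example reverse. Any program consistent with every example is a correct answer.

map_add(9) | filter_odd | map_add(1) | unique

Check, running the answer program on each example:
  [-2, 1, -29, 30] -> [7, 10, -20, 39] -> [7, 39] -> [8, 40] -> [8, 40]
  [25, 21, 16, 35, 21] -> [34, 30, 25, 44, 30] -> [25] -> [26] -> [26]
  [-18, -42, -42, -13, -5, -29, -43, -43, -12, -45] -> [-9, -33, -33, -4, 4, -20, -34, -34, -3, -36] -> [-9, -33, -33, -3] -> [-8, -32, -32, -2] -> [-8, -32, -2]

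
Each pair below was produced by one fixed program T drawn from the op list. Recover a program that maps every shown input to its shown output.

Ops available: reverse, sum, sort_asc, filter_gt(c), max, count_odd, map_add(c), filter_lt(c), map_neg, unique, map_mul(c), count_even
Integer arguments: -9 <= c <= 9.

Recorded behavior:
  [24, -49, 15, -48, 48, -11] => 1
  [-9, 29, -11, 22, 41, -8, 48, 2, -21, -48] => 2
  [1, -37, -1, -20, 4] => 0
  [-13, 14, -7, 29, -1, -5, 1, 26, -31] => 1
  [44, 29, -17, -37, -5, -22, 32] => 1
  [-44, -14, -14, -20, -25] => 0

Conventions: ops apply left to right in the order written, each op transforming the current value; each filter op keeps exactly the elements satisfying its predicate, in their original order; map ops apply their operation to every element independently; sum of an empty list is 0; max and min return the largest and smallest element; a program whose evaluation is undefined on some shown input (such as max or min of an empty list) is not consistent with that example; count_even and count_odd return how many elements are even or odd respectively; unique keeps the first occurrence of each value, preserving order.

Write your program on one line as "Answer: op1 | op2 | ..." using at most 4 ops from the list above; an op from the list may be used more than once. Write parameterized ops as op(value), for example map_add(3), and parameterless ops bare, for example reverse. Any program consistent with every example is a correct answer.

filter_gt(-2) | reverse | filter_gt(1) | count_odd

Check, running the answer program on each example:
  [24, -49, 15, -48, 48, -11] -> [24, 15, 48] -> [48, 15, 24] -> [48, 15, 24] -> 1
  [-9, 29, -11, 22, 41, -8, 48, 2, -21, -48] -> [29, 22, 41, 48, 2] -> [2, 48, 41, 22, 29] -> [2, 48, 41, 22, 29] -> 2
  [1, -37, -1, -20, 4] -> [1, -1, 4] -> [4, -1, 1] -> [4] -> 0
  [-13, 14, -7, 29, -1, -5, 1, 26, -31] -> [14, 29, -1, 1, 26] -> [26, 1, -1, 29, 14] -> [26, 29, 14] -> 1
  [44, 29, -17, -37, -5, -22, 32] -> [44, 29, 32] -> [32, 29, 44] -> [32, 29, 44] -> 1
  [-44, -14, -14, -20, -25] -> [] -> [] -> [] -> 0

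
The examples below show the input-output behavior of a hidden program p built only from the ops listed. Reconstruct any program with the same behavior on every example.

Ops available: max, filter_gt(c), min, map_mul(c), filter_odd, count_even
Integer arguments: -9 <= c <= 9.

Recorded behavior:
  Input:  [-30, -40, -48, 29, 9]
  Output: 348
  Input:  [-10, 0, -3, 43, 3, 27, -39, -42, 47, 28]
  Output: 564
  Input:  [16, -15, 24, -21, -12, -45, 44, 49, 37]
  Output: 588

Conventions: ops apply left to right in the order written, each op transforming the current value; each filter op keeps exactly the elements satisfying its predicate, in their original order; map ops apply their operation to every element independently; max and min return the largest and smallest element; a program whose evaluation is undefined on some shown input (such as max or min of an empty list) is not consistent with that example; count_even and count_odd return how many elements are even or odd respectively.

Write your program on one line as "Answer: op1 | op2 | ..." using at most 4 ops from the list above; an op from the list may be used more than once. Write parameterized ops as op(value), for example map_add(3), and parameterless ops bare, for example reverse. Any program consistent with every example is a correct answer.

map_mul(2) | map_mul(6) | max

Check, running the answer program on each example:
  [-30, -40, -48, 29, 9] -> [-60, -80, -96, 58, 18] -> [-360, -480, -576, 348, 108] -> 348
  [-10, 0, -3, 43, 3, 27, -39, -42, 47, 28] -> [-20, 0, -6, 86, 6, 54, -78, -84, 94, 56] -> [-120, 0, -36, 516, 36, 324, -468, -504, 564, 336] -> 564
  [16, -15, 24, -21, -12, -45, 44, 49, 37] -> [32, -30, 48, -42, -24, -90, 88, 98, 74] -> [192, -180, 288, -252, -144, -540, 528, 588, 444] -> 588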